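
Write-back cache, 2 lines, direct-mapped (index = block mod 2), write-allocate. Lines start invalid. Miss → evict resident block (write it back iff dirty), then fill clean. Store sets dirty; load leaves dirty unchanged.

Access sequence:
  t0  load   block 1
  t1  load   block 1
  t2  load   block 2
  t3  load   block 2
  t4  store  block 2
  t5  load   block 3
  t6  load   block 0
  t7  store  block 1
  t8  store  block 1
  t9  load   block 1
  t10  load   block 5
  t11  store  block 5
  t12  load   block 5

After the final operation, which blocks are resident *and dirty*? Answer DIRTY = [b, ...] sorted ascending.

0: R B1 → L1 miss [-]
1: R B1 → L1 hit [-]
2: R B2 → L0 miss [-]
3: R B2 → L0 hit [-]
4: W B2 → L0 hit [D]
5: R B3 → L1 miss [-]
6: R B0 → L0 miss wb→B2 [-]
7: W B1 → L1 miss [D]
8: W B1 → L1 hit [D]
9: R B1 → L1 hit [D]
10: R B5 → L1 miss wb→B1 [-]
11: W B5 → L1 hit [D]
12: R B5 → L1 hit [D]

DIRTY = [5]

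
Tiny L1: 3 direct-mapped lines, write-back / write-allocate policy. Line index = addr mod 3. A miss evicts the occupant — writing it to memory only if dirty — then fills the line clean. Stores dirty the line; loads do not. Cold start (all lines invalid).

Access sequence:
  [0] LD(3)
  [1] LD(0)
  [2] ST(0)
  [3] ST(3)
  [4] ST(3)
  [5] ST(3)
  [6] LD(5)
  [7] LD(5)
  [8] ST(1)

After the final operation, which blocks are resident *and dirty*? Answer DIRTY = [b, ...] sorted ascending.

DIRTY = [1, 3]

  0 | R B3 → L0 miss [-]
  1 | R B0 → L0 miss [-]
  2 | W B0 → L0 hit [D]
  3 | W B3 → L0 miss wb→B0 [D]
  4 | W B3 → L0 hit [D]
  5 | W B3 → L0 hit [D]
  6 | R B5 → L2 miss [-]
  7 | R B5 → L2 hit [-]
  8 | W B1 → L1 miss [D]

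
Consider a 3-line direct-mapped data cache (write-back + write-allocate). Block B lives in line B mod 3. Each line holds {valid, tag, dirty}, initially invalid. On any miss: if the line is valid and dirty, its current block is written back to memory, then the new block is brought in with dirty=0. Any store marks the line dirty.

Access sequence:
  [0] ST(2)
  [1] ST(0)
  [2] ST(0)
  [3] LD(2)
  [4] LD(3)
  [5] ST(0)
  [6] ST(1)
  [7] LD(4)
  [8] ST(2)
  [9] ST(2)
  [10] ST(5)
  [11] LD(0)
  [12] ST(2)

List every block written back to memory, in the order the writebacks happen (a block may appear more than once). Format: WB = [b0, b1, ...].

WB = [0, 1, 2, 5]

0: W B2 -> L2 miss  d=D]
1: W B0 -> L0 miss  d=D]
2: W B0 -> L0 hit  d=D]
3: R B2 -> L2 hit  d=D]
4: R B3 -> L0 miss wb->B0  d=-]
5: W B0 -> L0 miss  d=D]
6: W B1 -> L1 miss  d=D]
7: R B4 -> L1 miss wb->B1  d=-]
8: W B2 -> L2 hit  d=D]
9: W B2 -> L2 hit  d=D]
10: W B5 -> L2 miss wb->B2  d=D]
11: R B0 -> L0 hit  d=D]
12: W B2 -> L2 miss wb->B5  d=D]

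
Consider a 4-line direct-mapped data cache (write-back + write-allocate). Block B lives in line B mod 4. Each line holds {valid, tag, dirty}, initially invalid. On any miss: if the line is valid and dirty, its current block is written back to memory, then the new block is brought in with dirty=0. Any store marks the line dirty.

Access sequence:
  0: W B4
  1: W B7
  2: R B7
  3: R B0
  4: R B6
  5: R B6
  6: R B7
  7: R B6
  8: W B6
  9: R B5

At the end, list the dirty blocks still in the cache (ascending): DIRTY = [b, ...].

0: W B4 -> L0 miss  d=D]
1: W B7 -> L3 miss  d=D]
2: R B7 -> L3 hit  d=D]
3: R B0 -> L0 miss wb->B4  d=-]
4: R B6 -> L2 miss  d=-]
5: R B6 -> L2 hit  d=-]
6: R B7 -> L3 hit  d=D]
7: R B6 -> L2 hit  d=-]
8: W B6 -> L2 hit  d=D]
9: R B5 -> L1 miss  d=-]

DIRTY = [6, 7]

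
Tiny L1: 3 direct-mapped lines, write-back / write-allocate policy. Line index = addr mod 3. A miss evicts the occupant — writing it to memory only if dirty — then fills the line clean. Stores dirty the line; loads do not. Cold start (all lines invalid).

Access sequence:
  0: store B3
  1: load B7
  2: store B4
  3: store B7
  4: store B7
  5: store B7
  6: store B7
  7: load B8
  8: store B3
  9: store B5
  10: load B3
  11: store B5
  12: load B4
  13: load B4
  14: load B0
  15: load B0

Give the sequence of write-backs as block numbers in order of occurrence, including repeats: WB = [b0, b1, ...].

WB = [4, 7, 3]

0: W B3 → L0 miss [D]
1: R B7 → L1 miss [-]
2: W B4 → L1 miss [D]
3: W B7 → L1 miss wb→B4 [D]
4: W B7 → L1 hit [D]
5: W B7 → L1 hit [D]
6: W B7 → L1 hit [D]
7: R B8 → L2 miss [-]
8: W B3 → L0 hit [D]
9: W B5 → L2 miss [D]
10: R B3 → L0 hit [D]
11: W B5 → L2 hit [D]
12: R B4 → L1 miss wb→B7 [-]
13: R B4 → L1 hit [-]
14: R B0 → L0 miss wb→B3 [-]
15: R B0 → L0 hit [-]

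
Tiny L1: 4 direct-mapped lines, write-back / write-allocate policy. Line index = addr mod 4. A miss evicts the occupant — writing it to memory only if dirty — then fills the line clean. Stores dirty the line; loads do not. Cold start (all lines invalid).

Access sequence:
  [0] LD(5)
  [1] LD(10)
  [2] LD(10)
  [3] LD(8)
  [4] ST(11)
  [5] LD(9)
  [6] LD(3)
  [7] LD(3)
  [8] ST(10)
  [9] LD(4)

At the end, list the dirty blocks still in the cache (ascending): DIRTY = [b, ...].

0: R B5 -> L1 miss  d=-]
1: R B10 -> L2 miss  d=-]
2: R B10 -> L2 hit  d=-]
3: R B8 -> L0 miss  d=-]
4: W B11 -> L3 miss  d=D]
5: R B9 -> L1 miss  d=-]
6: R B3 -> L3 miss wb->B11  d=-]
7: R B3 -> L3 hit  d=-]
8: W B10 -> L2 hit  d=D]
9: R B4 -> L0 miss  d=-]

DIRTY = [10]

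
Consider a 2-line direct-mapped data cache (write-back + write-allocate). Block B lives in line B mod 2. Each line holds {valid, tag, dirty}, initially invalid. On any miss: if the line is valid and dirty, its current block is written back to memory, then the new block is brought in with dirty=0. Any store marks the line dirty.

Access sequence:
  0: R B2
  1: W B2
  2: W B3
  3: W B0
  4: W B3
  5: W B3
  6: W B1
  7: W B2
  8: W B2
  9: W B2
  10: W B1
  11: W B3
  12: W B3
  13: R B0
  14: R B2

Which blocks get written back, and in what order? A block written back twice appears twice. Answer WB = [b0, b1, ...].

0: R B2 -> L0 miss  d=-]
1: W B2 -> L0 hit  d=D]
2: W B3 -> L1 miss  d=D]
3: W B0 -> L0 miss wb->B2  d=D]
4: W B3 -> L1 hit  d=D]
5: W B3 -> L1 hit  d=D]
6: W B1 -> L1 miss wb->B3  d=D]
7: W B2 -> L0 miss wb->B0  d=D]
8: W B2 -> L0 hit  d=D]
9: W B2 -> L0 hit  d=D]
10: W B1 -> L1 hit  d=D]
11: W B3 -> L1 miss wb->B1  d=D]
12: W B3 -> L1 hit  d=D]
13: R B0 -> L0 miss wb->B2  d=-]
14: R B2 -> L0 miss  d=-]

WB = [2, 3, 0, 1, 2]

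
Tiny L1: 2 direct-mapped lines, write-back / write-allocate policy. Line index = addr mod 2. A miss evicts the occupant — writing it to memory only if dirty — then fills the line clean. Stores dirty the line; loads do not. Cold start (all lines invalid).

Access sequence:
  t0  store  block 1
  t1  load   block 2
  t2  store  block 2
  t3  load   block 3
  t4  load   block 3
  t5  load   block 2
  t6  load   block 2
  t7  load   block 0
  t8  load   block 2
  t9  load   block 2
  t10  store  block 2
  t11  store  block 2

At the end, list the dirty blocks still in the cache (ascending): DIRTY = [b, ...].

0: W B1 → L1 miss [D]
1: R B2 → L0 miss [-]
2: W B2 → L0 hit [D]
3: R B3 → L1 miss wb→B1 [-]
4: R B3 → L1 hit [-]
5: R B2 → L0 hit [D]
6: R B2 → L0 hit [D]
7: R B0 → L0 miss wb→B2 [-]
8: R B2 → L0 miss [-]
9: R B2 → L0 hit [-]
10: W B2 → L0 hit [D]
11: W B2 → L0 hit [D]

DIRTY = [2]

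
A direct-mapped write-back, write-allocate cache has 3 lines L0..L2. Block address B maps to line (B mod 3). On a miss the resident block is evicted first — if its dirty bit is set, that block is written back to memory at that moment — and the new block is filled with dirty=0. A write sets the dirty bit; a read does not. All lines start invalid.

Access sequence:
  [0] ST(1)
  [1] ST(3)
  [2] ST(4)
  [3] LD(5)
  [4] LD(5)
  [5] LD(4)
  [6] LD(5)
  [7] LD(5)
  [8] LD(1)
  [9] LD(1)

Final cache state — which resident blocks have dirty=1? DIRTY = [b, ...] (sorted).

DIRTY = [3]

  0 | W B1 → L1 miss [D]
  1 | W B3 → L0 miss [D]
  2 | W B4 → L1 miss wb→B1 [D]
  3 | R B5 → L2 miss [-]
  4 | R B5 → L2 hit [-]
  5 | R B4 → L1 hit [D]
  6 | R B5 → L2 hit [-]
  7 | R B5 → L2 hit [-]
  8 | R B1 → L1 miss wb→B4 [-]
  9 | R B1 → L1 hit [-]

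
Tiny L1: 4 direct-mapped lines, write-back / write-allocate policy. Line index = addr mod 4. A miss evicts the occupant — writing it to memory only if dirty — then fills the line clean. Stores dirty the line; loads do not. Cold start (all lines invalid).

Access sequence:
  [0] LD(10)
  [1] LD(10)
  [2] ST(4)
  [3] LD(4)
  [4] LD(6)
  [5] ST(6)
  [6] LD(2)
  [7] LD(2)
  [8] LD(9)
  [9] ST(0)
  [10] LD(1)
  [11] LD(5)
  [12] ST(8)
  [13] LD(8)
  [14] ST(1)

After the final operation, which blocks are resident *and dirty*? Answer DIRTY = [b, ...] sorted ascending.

DIRTY = [1, 8]

0: R B10 → L2 miss [-]
1: R B10 → L2 hit [-]
2: W B4 → L0 miss [D]
3: R B4 → L0 hit [D]
4: R B6 → L2 miss [-]
5: W B6 → L2 hit [D]
6: R B2 → L2 miss wb→B6 [-]
7: R B2 → L2 hit [-]
8: R B9 → L1 miss [-]
9: W B0 → L0 miss wb→B4 [D]
10: R B1 → L1 miss [-]
11: R B5 → L1 miss [-]
12: W B8 → L0 miss wb→B0 [D]
13: R B8 → L0 hit [D]
14: W B1 → L1 miss [D]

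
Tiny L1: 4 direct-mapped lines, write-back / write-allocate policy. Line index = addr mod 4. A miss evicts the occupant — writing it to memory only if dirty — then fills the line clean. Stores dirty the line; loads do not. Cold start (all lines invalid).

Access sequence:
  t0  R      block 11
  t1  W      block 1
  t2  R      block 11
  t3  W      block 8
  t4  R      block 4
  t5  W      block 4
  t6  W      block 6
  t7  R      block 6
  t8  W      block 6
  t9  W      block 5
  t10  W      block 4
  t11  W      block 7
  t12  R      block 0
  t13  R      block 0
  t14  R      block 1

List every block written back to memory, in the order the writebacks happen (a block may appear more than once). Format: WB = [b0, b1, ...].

WB = [8, 1, 4, 5]

0: R B11 -> L3 miss  d=-]
1: W B1 -> L1 miss  d=D]
2: R B11 -> L3 hit  d=-]
3: W B8 -> L0 miss  d=D]
4: R B4 -> L0 miss wb->B8  d=-]
5: W B4 -> L0 hit  d=D]
6: W B6 -> L2 miss  d=D]
7: R B6 -> L2 hit  d=D]
8: W B6 -> L2 hit  d=D]
9: W B5 -> L1 miss wb->B1  d=D]
10: W B4 -> L0 hit  d=D]
11: W B7 -> L3 miss  d=D]
12: R B0 -> L0 miss wb->B4  d=-]
13: R B0 -> L0 hit  d=-]
14: R B1 -> L1 miss wb->B5  d=-]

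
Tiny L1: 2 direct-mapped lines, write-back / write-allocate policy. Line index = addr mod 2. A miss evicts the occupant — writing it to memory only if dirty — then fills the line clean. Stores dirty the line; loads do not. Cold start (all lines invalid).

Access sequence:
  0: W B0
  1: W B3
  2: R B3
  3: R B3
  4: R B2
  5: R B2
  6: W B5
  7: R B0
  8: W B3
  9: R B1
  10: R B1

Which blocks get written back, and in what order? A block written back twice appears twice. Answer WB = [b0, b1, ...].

  0 | W B0 → L0 miss [D]
  1 | W B3 → L1 miss [D]
  2 | R B3 → L1 hit [D]
  3 | R B3 → L1 hit [D]
  4 | R B2 → L0 miss wb→B0 [-]
  5 | R B2 → L0 hit [-]
  6 | W B5 → L1 miss wb→B3 [D]
  7 | R B0 → L0 miss [-]
  8 | W B3 → L1 miss wb→B5 [D]
  9 | R B1 → L1 miss wb→B3 [-]
  10 | R B1 → L1 hit [-]

WB = [0, 3, 5, 3]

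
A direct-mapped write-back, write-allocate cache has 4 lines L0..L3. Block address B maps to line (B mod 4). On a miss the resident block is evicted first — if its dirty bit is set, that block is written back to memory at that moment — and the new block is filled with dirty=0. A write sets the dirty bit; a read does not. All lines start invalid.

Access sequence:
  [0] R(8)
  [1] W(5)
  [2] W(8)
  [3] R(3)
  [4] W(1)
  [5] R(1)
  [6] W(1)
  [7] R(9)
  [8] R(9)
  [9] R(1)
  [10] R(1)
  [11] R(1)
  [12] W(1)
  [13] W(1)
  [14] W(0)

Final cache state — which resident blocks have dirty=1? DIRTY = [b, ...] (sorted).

DIRTY = [0, 1]

0: R B8 -> L0 miss  d=-]
1: W B5 -> L1 miss  d=D]
2: W B8 -> L0 hit  d=D]
3: R B3 -> L3 miss  d=-]
4: W B1 -> L1 miss wb->B5  d=D]
5: R B1 -> L1 hit  d=D]
6: W B1 -> L1 hit  d=D]
7: R B9 -> L1 miss wb->B1  d=-]
8: R B9 -> L1 hit  d=-]
9: R B1 -> L1 miss  d=-]
10: R B1 -> L1 hit  d=-]
11: R B1 -> L1 hit  d=-]
12: W B1 -> L1 hit  d=D]
13: W B1 -> L1 hit  d=D]
14: W B0 -> L0 miss wb->B8  d=D]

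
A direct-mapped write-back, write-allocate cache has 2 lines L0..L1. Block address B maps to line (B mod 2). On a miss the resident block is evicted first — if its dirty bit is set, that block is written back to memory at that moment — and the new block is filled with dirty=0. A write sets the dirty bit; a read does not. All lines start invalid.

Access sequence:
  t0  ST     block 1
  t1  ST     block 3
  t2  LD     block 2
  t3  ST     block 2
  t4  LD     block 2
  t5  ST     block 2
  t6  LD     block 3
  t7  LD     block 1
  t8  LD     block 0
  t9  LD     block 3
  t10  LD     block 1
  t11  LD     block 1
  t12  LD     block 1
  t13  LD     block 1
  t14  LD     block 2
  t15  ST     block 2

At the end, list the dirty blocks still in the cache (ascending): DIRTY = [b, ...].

  0 | W B1 → L1 miss [D]
  1 | W B3 → L1 miss wb→B1 [D]
  2 | R B2 → L0 miss [-]
  3 | W B2 → L0 hit [D]
  4 | R B2 → L0 hit [D]
  5 | W B2 → L0 hit [D]
  6 | R B3 → L1 hit [D]
  7 | R B1 → L1 miss wb→B3 [-]
  8 | R B0 → L0 miss wb→B2 [-]
  9 | R B3 → L1 miss [-]
  10 | R B1 → L1 miss [-]
  11 | R B1 → L1 hit [-]
  12 | R B1 → L1 hit [-]
  13 | R B1 → L1 hit [-]
  14 | R B2 → L0 miss [-]
  15 | W B2 → L0 hit [D]

DIRTY = [2]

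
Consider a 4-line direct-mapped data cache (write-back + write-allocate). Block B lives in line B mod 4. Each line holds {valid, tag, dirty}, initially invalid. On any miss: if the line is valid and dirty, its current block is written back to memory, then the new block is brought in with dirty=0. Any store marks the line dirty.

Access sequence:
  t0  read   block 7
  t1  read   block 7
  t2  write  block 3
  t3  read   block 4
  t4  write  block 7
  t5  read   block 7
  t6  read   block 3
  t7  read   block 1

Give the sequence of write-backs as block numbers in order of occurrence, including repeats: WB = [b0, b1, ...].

WB = [3, 7]

0: R B7 → L3 miss [-]
1: R B7 → L3 hit [-]
2: W B3 → L3 miss [D]
3: R B4 → L0 miss [-]
4: W B7 → L3 miss wb→B3 [D]
5: R B7 → L3 hit [D]
6: R B3 → L3 miss wb→B7 [-]
7: R B1 → L1 miss [-]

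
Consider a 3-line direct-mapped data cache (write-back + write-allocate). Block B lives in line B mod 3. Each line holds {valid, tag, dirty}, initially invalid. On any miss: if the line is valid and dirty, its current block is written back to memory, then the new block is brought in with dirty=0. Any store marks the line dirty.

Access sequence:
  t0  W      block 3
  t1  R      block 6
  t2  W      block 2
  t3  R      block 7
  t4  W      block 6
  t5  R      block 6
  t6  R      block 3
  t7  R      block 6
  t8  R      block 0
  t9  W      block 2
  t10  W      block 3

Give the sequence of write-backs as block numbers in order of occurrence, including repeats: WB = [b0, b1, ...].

0: W B3 → L0 miss [D]
1: R B6 → L0 miss wb→B3 [-]
2: W B2 → L2 miss [D]
3: R B7 → L1 miss [-]
4: W B6 → L0 hit [D]
5: R B6 → L0 hit [D]
6: R B3 → L0 miss wb→B6 [-]
7: R B6 → L0 miss [-]
8: R B0 → L0 miss [-]
9: W B2 → L2 hit [D]
10: W B3 → L0 miss [D]

WB = [3, 6]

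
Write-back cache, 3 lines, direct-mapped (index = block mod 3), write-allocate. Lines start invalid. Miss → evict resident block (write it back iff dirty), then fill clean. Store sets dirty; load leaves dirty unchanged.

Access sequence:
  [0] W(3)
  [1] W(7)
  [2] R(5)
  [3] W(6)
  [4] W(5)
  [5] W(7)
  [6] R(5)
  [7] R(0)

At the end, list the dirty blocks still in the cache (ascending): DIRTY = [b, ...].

DIRTY = [5, 7]

0: W B3 → L0 miss [D]
1: W B7 → L1 miss [D]
2: R B5 → L2 miss [-]
3: W B6 → L0 miss wb→B3 [D]
4: W B5 → L2 hit [D]
5: W B7 → L1 hit [D]
6: R B5 → L2 hit [D]
7: R B0 → L0 miss wb→B6 [-]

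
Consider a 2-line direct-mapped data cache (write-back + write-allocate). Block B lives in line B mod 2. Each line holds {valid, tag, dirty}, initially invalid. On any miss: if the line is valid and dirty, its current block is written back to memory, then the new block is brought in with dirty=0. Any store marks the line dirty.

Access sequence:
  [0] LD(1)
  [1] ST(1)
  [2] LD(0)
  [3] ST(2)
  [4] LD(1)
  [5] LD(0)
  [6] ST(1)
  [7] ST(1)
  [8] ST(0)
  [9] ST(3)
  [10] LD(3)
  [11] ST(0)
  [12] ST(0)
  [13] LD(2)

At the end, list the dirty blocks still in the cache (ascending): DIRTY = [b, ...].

DIRTY = [3]

0: R B1 -> L1 miss  d=-]
1: W B1 -> L1 hit  d=D]
2: R B0 -> L0 miss  d=-]
3: W B2 -> L0 miss  d=D]
4: R B1 -> L1 hit  d=D]
5: R B0 -> L0 miss wb->B2  d=-]
6: W B1 -> L1 hit  d=D]
7: W B1 -> L1 hit  d=D]
8: W B0 -> L0 hit  d=D]
9: W B3 -> L1 miss wb->B1  d=D]
10: R B3 -> L1 hit  d=D]
11: W B0 -> L0 hit  d=D]
12: W B0 -> L0 hit  d=D]
13: R B2 -> L0 miss wb->B0  d=-]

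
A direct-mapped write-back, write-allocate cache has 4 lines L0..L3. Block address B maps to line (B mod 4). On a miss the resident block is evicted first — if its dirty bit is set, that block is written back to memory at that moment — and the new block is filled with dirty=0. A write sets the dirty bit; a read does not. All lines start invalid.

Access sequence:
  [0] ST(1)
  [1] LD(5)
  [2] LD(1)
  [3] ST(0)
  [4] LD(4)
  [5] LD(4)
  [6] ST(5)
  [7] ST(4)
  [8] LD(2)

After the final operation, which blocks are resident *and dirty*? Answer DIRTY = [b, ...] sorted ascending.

DIRTY = [4, 5]

  0 | W B1 → L1 miss [D]
  1 | R B5 → L1 miss wb→B1 [-]
  2 | R B1 → L1 miss [-]
  3 | W B0 → L0 miss [D]
  4 | R B4 → L0 miss wb→B0 [-]
  5 | R B4 → L0 hit [-]
  6 | W B5 → L1 miss [D]
  7 | W B4 → L0 hit [D]
  8 | R B2 → L2 miss [-]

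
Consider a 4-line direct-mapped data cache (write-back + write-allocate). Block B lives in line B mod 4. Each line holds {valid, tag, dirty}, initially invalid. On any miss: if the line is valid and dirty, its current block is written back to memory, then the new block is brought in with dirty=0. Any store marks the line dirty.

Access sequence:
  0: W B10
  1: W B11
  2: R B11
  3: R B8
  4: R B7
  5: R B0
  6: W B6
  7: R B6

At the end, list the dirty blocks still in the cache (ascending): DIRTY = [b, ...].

DIRTY = [6]

0: W B10 → L2 miss [D]
1: W B11 → L3 miss [D]
2: R B11 → L3 hit [D]
3: R B8 → L0 miss [-]
4: R B7 → L3 miss wb→B11 [-]
5: R B0 → L0 miss [-]
6: W B6 → L2 miss wb→B10 [D]
7: R B6 → L2 hit [D]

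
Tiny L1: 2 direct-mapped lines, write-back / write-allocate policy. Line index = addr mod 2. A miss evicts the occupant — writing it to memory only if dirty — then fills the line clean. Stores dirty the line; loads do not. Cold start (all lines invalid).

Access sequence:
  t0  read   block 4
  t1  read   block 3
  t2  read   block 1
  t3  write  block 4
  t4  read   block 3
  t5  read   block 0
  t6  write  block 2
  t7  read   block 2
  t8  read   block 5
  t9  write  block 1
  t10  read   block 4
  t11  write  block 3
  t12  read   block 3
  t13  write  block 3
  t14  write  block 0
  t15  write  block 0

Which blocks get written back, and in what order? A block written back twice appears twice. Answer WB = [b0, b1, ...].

WB = [4, 2, 1]

0: R B4 → L0 miss [-]
1: R B3 → L1 miss [-]
2: R B1 → L1 miss [-]
3: W B4 → L0 hit [D]
4: R B3 → L1 miss [-]
5: R B0 → L0 miss wb→B4 [-]
6: W B2 → L0 miss [D]
7: R B2 → L0 hit [D]
8: R B5 → L1 miss [-]
9: W B1 → L1 miss [D]
10: R B4 → L0 miss wb→B2 [-]
11: W B3 → L1 miss wb→B1 [D]
12: R B3 → L1 hit [D]
13: W B3 → L1 hit [D]
14: W B0 → L0 miss [D]
15: W B0 → L0 hit [D]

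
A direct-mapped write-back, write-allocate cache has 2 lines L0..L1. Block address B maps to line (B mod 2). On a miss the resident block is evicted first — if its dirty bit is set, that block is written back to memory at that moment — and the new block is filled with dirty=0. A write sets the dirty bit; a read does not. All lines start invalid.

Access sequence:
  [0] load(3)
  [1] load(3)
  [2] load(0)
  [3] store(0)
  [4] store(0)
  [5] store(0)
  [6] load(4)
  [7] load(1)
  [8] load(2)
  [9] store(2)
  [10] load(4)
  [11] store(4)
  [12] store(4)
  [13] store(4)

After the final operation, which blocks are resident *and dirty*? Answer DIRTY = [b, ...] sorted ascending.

DIRTY = [4]

  0 | R B3 → L1 miss [-]
  1 | R B3 → L1 hit [-]
  2 | R B0 → L0 miss [-]
  3 | W B0 → L0 hit [D]
  4 | W B0 → L0 hit [D]
  5 | W B0 → L0 hit [D]
  6 | R B4 → L0 miss wb→B0 [-]
  7 | R B1 → L1 miss [-]
  8 | R B2 → L0 miss [-]
  9 | W B2 → L0 hit [D]
  10 | R B4 → L0 miss wb→B2 [-]
  11 | W B4 → L0 hit [D]
  12 | W B4 → L0 hit [D]
  13 | W B4 → L0 hit [D]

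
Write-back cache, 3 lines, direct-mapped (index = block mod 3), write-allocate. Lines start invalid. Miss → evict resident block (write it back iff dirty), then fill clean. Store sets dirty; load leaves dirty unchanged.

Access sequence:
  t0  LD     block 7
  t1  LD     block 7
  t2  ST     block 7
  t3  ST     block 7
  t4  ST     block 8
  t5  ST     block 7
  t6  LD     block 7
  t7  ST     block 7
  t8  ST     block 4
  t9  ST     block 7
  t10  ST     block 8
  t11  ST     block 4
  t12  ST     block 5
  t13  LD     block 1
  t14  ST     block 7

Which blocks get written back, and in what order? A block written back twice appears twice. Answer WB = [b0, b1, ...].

0: R B7 → L1 miss [-]
1: R B7 → L1 hit [-]
2: W B7 → L1 hit [D]
3: W B7 → L1 hit [D]
4: W B8 → L2 miss [D]
5: W B7 → L1 hit [D]
6: R B7 → L1 hit [D]
7: W B7 → L1 hit [D]
8: W B4 → L1 miss wb→B7 [D]
9: W B7 → L1 miss wb→B4 [D]
10: W B8 → L2 hit [D]
11: W B4 → L1 miss wb→B7 [D]
12: W B5 → L2 miss wb→B8 [D]
13: R B1 → L1 miss wb→B4 [-]
14: W B7 → L1 miss [D]

WB = [7, 4, 7, 8, 4]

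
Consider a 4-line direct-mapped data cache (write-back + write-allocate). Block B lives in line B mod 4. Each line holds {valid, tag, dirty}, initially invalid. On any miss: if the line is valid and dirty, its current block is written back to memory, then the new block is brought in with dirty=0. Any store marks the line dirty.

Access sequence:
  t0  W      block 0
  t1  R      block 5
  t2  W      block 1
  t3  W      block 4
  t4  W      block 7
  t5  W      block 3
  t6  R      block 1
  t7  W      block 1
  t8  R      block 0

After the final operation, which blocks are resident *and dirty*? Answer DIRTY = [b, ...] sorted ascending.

  0 | W B0 → L0 miss [D]
  1 | R B5 → L1 miss [-]
  2 | W B1 → L1 miss [D]
  3 | W B4 → L0 miss wb→B0 [D]
  4 | W B7 → L3 miss [D]
  5 | W B3 → L3 miss wb→B7 [D]
  6 | R B1 → L1 hit [D]
  7 | W B1 → L1 hit [D]
  8 | R B0 → L0 miss wb→B4 [-]

DIRTY = [1, 3]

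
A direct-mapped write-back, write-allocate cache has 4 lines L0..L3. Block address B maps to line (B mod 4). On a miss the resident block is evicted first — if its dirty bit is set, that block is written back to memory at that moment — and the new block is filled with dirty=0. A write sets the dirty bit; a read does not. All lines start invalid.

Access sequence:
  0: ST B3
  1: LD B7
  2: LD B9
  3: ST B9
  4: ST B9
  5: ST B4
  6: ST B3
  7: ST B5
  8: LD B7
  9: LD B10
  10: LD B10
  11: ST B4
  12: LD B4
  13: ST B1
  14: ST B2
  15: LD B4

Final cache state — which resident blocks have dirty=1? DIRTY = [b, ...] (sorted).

0: W B3 → L3 miss [D]
1: R B7 → L3 miss wb→B3 [-]
2: R B9 → L1 miss [-]
3: W B9 → L1 hit [D]
4: W B9 → L1 hit [D]
5: W B4 → L0 miss [D]
6: W B3 → L3 miss [D]
7: W B5 → L1 miss wb→B9 [D]
8: R B7 → L3 miss wb→B3 [-]
9: R B10 → L2 miss [-]
10: R B10 → L2 hit [-]
11: W B4 → L0 hit [D]
12: R B4 → L0 hit [D]
13: W B1 → L1 miss wb→B5 [D]
14: W B2 → L2 miss [D]
15: R B4 → L0 hit [D]

DIRTY = [1, 2, 4]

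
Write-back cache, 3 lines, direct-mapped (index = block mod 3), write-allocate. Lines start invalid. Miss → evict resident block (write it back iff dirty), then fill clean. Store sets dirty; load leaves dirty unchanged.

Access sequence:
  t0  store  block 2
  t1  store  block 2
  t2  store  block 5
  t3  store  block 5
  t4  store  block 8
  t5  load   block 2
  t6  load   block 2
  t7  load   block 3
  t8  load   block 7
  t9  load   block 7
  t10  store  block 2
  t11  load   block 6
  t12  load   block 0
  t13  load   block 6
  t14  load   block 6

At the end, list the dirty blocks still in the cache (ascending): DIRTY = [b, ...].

0: W B2 -> L2 miss  d=D]
1: W B2 -> L2 hit  d=D]
2: W B5 -> L2 miss wb->B2  d=D]
3: W B5 -> L2 hit  d=D]
4: W B8 -> L2 miss wb->B5  d=D]
5: R B2 -> L2 miss wb->B8  d=-]
6: R B2 -> L2 hit  d=-]
7: R B3 -> L0 miss  d=-]
8: R B7 -> L1 miss  d=-]
9: R B7 -> L1 hit  d=-]
10: W B2 -> L2 hit  d=D]
11: R B6 -> L0 miss  d=-]
12: R B0 -> L0 miss  d=-]
13: R B6 -> L0 miss  d=-]
14: R B6 -> L0 hit  d=-]

DIRTY = [2]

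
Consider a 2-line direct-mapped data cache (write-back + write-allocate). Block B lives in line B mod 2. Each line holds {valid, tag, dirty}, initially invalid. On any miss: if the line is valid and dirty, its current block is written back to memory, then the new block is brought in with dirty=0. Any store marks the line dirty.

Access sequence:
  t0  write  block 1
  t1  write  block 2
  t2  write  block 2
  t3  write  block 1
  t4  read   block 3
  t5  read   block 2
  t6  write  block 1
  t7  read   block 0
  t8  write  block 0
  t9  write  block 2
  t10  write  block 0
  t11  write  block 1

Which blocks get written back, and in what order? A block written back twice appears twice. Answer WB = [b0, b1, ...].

WB = [1, 2, 0, 2]

0: W B1 -> L1 miss  d=D]
1: W B2 -> L0 miss  d=D]
2: W B2 -> L0 hit  d=D]
3: W B1 -> L1 hit  d=D]
4: R B3 -> L1 miss wb->B1  d=-]
5: R B2 -> L0 hit  d=D]
6: W B1 -> L1 miss  d=D]
7: R B0 -> L0 miss wb->B2  d=-]
8: W B0 -> L0 hit  d=D]
9: W B2 -> L0 miss wb->B0  d=D]
10: W B0 -> L0 miss wb->B2  d=D]
11: W B1 -> L1 hit  d=D]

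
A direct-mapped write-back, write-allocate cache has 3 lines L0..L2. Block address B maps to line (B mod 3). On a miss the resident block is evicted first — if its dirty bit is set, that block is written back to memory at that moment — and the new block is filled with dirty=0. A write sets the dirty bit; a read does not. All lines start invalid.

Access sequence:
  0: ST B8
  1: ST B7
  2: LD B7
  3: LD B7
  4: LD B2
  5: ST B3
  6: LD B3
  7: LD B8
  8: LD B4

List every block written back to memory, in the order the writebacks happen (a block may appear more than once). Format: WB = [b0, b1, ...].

0: W B8 → L2 miss [D]
1: W B7 → L1 miss [D]
2: R B7 → L1 hit [D]
3: R B7 → L1 hit [D]
4: R B2 → L2 miss wb→B8 [-]
5: W B3 → L0 miss [D]
6: R B3 → L0 hit [D]
7: R B8 → L2 miss [-]
8: R B4 → L1 miss wb→B7 [-]

WB = [8, 7]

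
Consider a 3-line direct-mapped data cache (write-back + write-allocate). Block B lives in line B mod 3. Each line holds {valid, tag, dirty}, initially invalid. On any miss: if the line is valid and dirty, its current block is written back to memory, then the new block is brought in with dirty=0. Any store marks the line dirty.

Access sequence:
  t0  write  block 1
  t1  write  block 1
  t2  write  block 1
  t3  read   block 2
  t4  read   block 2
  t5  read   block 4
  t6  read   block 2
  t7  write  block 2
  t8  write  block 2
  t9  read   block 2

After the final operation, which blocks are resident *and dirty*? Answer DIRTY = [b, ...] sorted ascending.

DIRTY = [2]

  0 | W B1 → L1 miss [D]
  1 | W B1 → L1 hit [D]
  2 | W B1 → L1 hit [D]
  3 | R B2 → L2 miss [-]
  4 | R B2 → L2 hit [-]
  5 | R B4 → L1 miss wb→B1 [-]
  6 | R B2 → L2 hit [-]
  7 | W B2 → L2 hit [D]
  8 | W B2 → L2 hit [D]
  9 | R B2 → L2 hit [D]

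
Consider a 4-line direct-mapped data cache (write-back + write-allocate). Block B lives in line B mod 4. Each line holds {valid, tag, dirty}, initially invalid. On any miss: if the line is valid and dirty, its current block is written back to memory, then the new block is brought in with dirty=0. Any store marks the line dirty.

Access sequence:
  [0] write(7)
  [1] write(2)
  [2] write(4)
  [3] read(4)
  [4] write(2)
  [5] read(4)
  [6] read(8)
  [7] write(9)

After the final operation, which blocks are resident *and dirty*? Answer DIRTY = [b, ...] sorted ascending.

0: W B7 -> L3 miss  d=D]
1: W B2 -> L2 miss  d=D]
2: W B4 -> L0 miss  d=D]
3: R B4 -> L0 hit  d=D]
4: W B2 -> L2 hit  d=D]
5: R B4 -> L0 hit  d=D]
6: R B8 -> L0 miss wb->B4  d=-]
7: W B9 -> L1 miss  d=D]

DIRTY = [2, 7, 9]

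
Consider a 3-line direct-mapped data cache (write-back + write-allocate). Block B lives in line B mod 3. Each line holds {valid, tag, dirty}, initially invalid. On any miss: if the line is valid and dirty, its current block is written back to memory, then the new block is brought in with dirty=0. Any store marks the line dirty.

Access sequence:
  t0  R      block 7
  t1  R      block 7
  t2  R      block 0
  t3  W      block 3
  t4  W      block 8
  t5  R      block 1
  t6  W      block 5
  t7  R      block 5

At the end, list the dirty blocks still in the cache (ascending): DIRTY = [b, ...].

DIRTY = [3, 5]

0: R B7 → L1 miss [-]
1: R B7 → L1 hit [-]
2: R B0 → L0 miss [-]
3: W B3 → L0 miss [D]
4: W B8 → L2 miss [D]
5: R B1 → L1 miss [-]
6: W B5 → L2 miss wb→B8 [D]
7: R B5 → L2 hit [D]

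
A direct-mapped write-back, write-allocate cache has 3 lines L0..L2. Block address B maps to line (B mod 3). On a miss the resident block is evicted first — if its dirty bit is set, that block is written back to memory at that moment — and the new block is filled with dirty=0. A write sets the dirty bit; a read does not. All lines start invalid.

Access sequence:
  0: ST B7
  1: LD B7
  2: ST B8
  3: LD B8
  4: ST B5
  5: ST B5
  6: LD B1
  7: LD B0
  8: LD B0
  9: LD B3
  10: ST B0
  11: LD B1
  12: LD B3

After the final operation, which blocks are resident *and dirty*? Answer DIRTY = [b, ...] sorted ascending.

0: W B7 -> L1 miss  d=D]
1: R B7 -> L1 hit  d=D]
2: W B8 -> L2 miss  d=D]
3: R B8 -> L2 hit  d=D]
4: W B5 -> L2 miss wb->B8  d=D]
5: W B5 -> L2 hit  d=D]
6: R B1 -> L1 miss wb->B7  d=-]
7: R B0 -> L0 miss  d=-]
8: R B0 -> L0 hit  d=-]
9: R B3 -> L0 miss  d=-]
10: W B0 -> L0 miss  d=D]
11: R B1 -> L1 hit  d=-]
12: R B3 -> L0 miss wb->B0  d=-]

DIRTY = [5]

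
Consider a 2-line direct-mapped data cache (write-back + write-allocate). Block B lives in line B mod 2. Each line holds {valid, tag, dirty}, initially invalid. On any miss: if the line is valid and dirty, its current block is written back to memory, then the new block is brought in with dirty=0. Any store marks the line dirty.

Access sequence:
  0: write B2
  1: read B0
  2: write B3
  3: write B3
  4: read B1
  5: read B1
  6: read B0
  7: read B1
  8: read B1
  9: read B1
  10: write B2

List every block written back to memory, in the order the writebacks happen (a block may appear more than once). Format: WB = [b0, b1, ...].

0: W B2 -> L0 miss  d=D]
1: R B0 -> L0 miss wb->B2  d=-]
2: W B3 -> L1 miss  d=D]
3: W B3 -> L1 hit  d=D]
4: R B1 -> L1 miss wb->B3  d=-]
5: R B1 -> L1 hit  d=-]
6: R B0 -> L0 hit  d=-]
7: R B1 -> L1 hit  d=-]
8: R B1 -> L1 hit  d=-]
9: R B1 -> L1 hit  d=-]
10: W B2 -> L0 miss  d=D]

WB = [2, 3]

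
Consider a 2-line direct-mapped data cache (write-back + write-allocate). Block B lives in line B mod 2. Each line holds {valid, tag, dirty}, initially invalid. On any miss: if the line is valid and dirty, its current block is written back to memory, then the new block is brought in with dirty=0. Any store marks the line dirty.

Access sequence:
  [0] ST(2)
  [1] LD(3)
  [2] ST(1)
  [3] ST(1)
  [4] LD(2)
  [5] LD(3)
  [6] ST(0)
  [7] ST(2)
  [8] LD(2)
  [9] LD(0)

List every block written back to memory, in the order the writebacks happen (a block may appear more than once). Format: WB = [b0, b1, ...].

WB = [1, 2, 0, 2]

0: W B2 → L0 miss [D]
1: R B3 → L1 miss [-]
2: W B1 → L1 miss [D]
3: W B1 → L1 hit [D]
4: R B2 → L0 hit [D]
5: R B3 → L1 miss wb→B1 [-]
6: W B0 → L0 miss wb→B2 [D]
7: W B2 → L0 miss wb→B0 [D]
8: R B2 → L0 hit [D]
9: R B0 → L0 miss wb→B2 [-]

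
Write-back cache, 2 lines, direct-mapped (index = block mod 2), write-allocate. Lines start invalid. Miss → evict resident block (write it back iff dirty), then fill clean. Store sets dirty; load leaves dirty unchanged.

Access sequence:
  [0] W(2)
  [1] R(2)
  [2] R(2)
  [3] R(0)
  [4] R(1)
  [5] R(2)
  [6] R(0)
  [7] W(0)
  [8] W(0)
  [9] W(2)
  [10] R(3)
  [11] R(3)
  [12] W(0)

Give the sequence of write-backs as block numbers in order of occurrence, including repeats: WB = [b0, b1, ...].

WB = [2, 0, 2]

  0 | W B2 → L0 miss [D]
  1 | R B2 → L0 hit [D]
  2 | R B2 → L0 hit [D]
  3 | R B0 → L0 miss wb→B2 [-]
  4 | R B1 → L1 miss [-]
  5 | R B2 → L0 miss [-]
  6 | R B0 → L0 miss [-]
  7 | W B0 → L0 hit [D]
  8 | W B0 → L0 hit [D]
  9 | W B2 → L0 miss wb→B0 [D]
  10 | R B3 → L1 miss [-]
  11 | R B3 → L1 hit [-]
  12 | W B0 → L0 miss wb→B2 [D]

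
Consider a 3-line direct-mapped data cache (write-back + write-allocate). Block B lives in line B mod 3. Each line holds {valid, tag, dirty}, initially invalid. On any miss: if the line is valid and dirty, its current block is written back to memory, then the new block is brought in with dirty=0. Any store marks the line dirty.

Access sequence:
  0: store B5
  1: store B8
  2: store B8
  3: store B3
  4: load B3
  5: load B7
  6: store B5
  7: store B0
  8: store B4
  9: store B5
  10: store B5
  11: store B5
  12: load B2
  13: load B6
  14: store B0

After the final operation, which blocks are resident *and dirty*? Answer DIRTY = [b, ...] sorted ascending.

  0 | W B5 → L2 miss [D]
  1 | W B8 → L2 miss wb→B5 [D]
  2 | W B8 → L2 hit [D]
  3 | W B3 → L0 miss [D]
  4 | R B3 → L0 hit [D]
  5 | R B7 → L1 miss [-]
  6 | W B5 → L2 miss wb→B8 [D]
  7 | W B0 → L0 miss wb→B3 [D]
  8 | W B4 → L1 miss [D]
  9 | W B5 → L2 hit [D]
  10 | W B5 → L2 hit [D]
  11 | W B5 → L2 hit [D]
  12 | R B2 → L2 miss wb→B5 [-]
  13 | R B6 → L0 miss wb→B0 [-]
  14 | W B0 → L0 miss [D]

DIRTY = [0, 4]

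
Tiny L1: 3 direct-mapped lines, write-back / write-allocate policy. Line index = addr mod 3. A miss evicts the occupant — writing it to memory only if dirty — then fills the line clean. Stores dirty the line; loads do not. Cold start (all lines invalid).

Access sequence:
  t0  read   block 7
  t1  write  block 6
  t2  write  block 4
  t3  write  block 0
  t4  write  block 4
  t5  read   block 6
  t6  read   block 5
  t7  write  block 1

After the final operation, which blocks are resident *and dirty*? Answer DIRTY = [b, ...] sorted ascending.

0: R B7 -> L1 miss  d=-]
1: W B6 -> L0 miss  d=D]
2: W B4 -> L1 miss  d=D]
3: W B0 -> L0 miss wb->B6  d=D]
4: W B4 -> L1 hit  d=D]
5: R B6 -> L0 miss wb->B0  d=-]
6: R B5 -> L2 miss  d=-]
7: W B1 -> L1 miss wb->B4  d=D]

DIRTY = [1]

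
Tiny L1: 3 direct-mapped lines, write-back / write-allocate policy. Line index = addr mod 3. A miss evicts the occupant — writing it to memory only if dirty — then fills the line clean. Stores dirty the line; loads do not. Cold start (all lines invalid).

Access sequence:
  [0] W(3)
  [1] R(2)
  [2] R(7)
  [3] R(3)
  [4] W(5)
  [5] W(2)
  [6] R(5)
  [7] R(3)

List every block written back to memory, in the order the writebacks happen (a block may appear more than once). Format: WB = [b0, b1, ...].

WB = [5, 2]

0: W B3 -> L0 miss  d=D]
1: R B2 -> L2 miss  d=-]
2: R B7 -> L1 miss  d=-]
3: R B3 -> L0 hit  d=D]
4: W B5 -> L2 miss  d=D]
5: W B2 -> L2 miss wb->B5  d=D]
6: R B5 -> L2 miss wb->B2  d=-]
7: R B3 -> L0 hit  d=D]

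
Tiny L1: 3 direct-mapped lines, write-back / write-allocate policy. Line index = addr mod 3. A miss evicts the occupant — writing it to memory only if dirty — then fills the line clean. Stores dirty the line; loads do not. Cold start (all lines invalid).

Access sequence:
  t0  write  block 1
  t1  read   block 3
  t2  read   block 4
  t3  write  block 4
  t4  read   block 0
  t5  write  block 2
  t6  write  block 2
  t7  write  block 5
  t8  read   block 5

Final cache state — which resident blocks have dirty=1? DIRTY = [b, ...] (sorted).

DIRTY = [4, 5]

0: W B1 → L1 miss [D]
1: R B3 → L0 miss [-]
2: R B4 → L1 miss wb→B1 [-]
3: W B4 → L1 hit [D]
4: R B0 → L0 miss [-]
5: W B2 → L2 miss [D]
6: W B2 → L2 hit [D]
7: W B5 → L2 miss wb→B2 [D]
8: R B5 → L2 hit [D]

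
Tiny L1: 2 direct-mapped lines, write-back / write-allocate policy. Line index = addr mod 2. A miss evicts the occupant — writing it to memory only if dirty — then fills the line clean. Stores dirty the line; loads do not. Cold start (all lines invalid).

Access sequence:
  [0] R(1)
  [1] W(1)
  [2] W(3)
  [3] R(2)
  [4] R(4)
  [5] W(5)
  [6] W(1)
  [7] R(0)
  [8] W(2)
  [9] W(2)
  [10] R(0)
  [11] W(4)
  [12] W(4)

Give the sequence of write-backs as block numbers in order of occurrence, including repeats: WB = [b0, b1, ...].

WB = [1, 3, 5, 2]

0: R B1 → L1 miss [-]
1: W B1 → L1 hit [D]
2: W B3 → L1 miss wb→B1 [D]
3: R B2 → L0 miss [-]
4: R B4 → L0 miss [-]
5: W B5 → L1 miss wb→B3 [D]
6: W B1 → L1 miss wb→B5 [D]
7: R B0 → L0 miss [-]
8: W B2 → L0 miss [D]
9: W B2 → L0 hit [D]
10: R B0 → L0 miss wb→B2 [-]
11: W B4 → L0 miss [D]
12: W B4 → L0 hit [D]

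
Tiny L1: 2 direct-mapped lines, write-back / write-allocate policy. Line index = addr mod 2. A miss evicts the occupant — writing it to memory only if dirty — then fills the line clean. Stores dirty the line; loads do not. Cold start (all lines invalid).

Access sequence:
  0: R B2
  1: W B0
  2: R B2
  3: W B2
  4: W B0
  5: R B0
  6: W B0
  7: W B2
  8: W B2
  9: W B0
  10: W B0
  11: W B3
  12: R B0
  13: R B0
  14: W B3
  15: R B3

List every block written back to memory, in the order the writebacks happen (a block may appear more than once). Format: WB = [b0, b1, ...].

0: R B2 → L0 miss [-]
1: W B0 → L0 miss [D]
2: R B2 → L0 miss wb→B0 [-]
3: W B2 → L0 hit [D]
4: W B0 → L0 miss wb→B2 [D]
5: R B0 → L0 hit [D]
6: W B0 → L0 hit [D]
7: W B2 → L0 miss wb→B0 [D]
8: W B2 → L0 hit [D]
9: W B0 → L0 miss wb→B2 [D]
10: W B0 → L0 hit [D]
11: W B3 → L1 miss [D]
12: R B0 → L0 hit [D]
13: R B0 → L0 hit [D]
14: W B3 → L1 hit [D]
15: R B3 → L1 hit [D]

WB = [0, 2, 0, 2]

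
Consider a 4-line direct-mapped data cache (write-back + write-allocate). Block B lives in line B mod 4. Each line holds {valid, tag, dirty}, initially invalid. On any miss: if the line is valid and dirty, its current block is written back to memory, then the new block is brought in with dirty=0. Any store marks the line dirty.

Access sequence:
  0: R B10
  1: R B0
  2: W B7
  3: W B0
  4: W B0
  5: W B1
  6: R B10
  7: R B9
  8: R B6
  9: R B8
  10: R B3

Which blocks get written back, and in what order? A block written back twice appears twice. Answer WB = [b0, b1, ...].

0: R B10 → L2 miss [-]
1: R B0 → L0 miss [-]
2: W B7 → L3 miss [D]
3: W B0 → L0 hit [D]
4: W B0 → L0 hit [D]
5: W B1 → L1 miss [D]
6: R B10 → L2 hit [-]
7: R B9 → L1 miss wb→B1 [-]
8: R B6 → L2 miss [-]
9: R B8 → L0 miss wb→B0 [-]
10: R B3 → L3 miss wb→B7 [-]

WB = [1, 0, 7]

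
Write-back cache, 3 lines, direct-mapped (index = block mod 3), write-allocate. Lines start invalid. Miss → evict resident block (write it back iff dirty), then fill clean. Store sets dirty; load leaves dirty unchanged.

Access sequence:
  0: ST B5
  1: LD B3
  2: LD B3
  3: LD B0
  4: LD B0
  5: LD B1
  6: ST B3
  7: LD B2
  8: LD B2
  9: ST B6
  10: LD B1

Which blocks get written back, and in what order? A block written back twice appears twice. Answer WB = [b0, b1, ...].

WB = [5, 3]

  0 | W B5 → L2 miss [D]
  1 | R B3 → L0 miss [-]
  2 | R B3 → L0 hit [-]
  3 | R B0 → L0 miss [-]
  4 | R B0 → L0 hit [-]
  5 | R B1 → L1 miss [-]
  6 | W B3 → L0 miss [D]
  7 | R B2 → L2 miss wb→B5 [-]
  8 | R B2 → L2 hit [-]
  9 | W B6 → L0 miss wb→B3 [D]
  10 | R B1 → L1 hit [-]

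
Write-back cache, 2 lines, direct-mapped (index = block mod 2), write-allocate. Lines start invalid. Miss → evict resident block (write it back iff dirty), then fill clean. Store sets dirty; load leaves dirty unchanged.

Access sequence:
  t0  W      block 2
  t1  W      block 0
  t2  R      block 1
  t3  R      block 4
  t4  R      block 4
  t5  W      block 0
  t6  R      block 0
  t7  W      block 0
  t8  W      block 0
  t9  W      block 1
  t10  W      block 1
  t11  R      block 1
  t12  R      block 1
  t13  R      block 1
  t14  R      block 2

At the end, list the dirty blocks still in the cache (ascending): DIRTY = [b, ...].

0: W B2 → L0 miss [D]
1: W B0 → L0 miss wb→B2 [D]
2: R B1 → L1 miss [-]
3: R B4 → L0 miss wb→B0 [-]
4: R B4 → L0 hit [-]
5: W B0 → L0 miss [D]
6: R B0 → L0 hit [D]
7: W B0 → L0 hit [D]
8: W B0 → L0 hit [D]
9: W B1 → L1 hit [D]
10: W B1 → L1 hit [D]
11: R B1 → L1 hit [D]
12: R B1 → L1 hit [D]
13: R B1 → L1 hit [D]
14: R B2 → L0 miss wb→B0 [-]

DIRTY = [1]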